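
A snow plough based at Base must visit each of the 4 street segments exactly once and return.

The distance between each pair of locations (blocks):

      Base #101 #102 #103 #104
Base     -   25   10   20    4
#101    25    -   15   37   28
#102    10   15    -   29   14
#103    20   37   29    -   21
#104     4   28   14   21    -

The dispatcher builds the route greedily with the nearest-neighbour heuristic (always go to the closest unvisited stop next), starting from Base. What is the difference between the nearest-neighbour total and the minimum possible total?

Excess over optimum: 3 blocks.

From Base: #104=4, #102=10, #103=20, #101=25 → choose #104 (4).
From #104: #102=14, #103=21, #101=28 → choose #102 (14).
From #102: #101=15, #103=29 → choose #101 (15).
From #101: #103=37 → choose #103 (37).
NN route Base → #104 → #102 → #101 → #103 → Base costs 90.
Optimal: Base → #102 → #101 → #103 → #104 → Base costs 87 (by enumerating all 12 distinct tours).
Excess = 90 − 87 = 3.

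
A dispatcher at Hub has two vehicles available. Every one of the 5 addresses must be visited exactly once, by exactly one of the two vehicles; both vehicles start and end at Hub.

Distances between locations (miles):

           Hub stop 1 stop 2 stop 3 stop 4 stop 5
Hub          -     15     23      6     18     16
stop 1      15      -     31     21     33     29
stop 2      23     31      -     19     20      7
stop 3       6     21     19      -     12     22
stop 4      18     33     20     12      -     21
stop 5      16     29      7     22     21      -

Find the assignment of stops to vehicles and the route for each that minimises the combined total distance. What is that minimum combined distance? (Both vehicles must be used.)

91 miles — the smallest possible combined total.

There are 2^4 − 1 = 15 ways to divide the 5 stops into two non-empty groups. For each, the best each vehicle can do is its own shortest tour through its group:
  {stop 1} + {stop 2, stop 3, stop 4, stop 5}: 30 + 61 = 91
  {stop 2} + {stop 1, stop 3, stop 4, stop 5}: 46 + 83 = 129
  {stop 1, stop 2} + {stop 3, stop 4, stop 5}: 69 + 55 = 124
  {stop 3} + {stop 1, stop 2, stop 4, stop 5}: 12 + 89 = 101
  {stop 1, stop 3} + {stop 2, stop 4, stop 5}: 42 + 61 = 103
  {stop 2, stop 3} + {stop 1, stop 4, stop 5}: 48 + 83 = 131
  … (15 splits in total)
Best: vehicle 1 Hub → stop 1 → Hub = 30; vehicle 2 Hub → stop 3 → stop 4 → stop 2 → stop 5 → Hub = 61; combined 91.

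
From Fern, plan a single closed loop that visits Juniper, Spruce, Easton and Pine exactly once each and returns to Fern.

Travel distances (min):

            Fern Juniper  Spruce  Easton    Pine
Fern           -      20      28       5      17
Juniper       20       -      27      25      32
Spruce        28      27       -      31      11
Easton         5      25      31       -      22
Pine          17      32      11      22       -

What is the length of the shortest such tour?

Shortest round trip = 85 min.

With 4 stops there are 4!/2 = 12 distinct round trips (a route and its reverse cost the same).
Fern→Juniper→Spruce→Easton→Pine→Fern: 20+27+31+22+17 = 117
Fern→Juniper→Spruce→Pine→Easton→Fern: 20+27+11+22+5 = 85
Fern→Juniper→Easton→Spruce→Pine→Fern: 20+25+31+11+17 = 104
Fern→Juniper→Easton→Pine→Spruce→Fern: 20+25+22+11+28 = 106
Fern→Juniper→Pine→Spruce→Easton→Fern: 20+32+11+31+5 = 99
Fern→Juniper→Pine→Easton→Spruce→Fern: 20+32+22+31+28 = 133
Fern→Spruce→Juniper→Easton→Pine→Fern: 28+27+25+22+17 = 119
Fern→Spruce→Juniper→Pine→Easton→Fern: 28+27+32+22+5 = 114
Fern→Spruce→Easton→Juniper→Pine→Fern: 28+31+25+32+17 = 133
Fern→Spruce→Pine→Juniper→Easton→Fern: 28+11+32+25+5 = 101
Fern→Easton→Juniper→Spruce→Pine→Fern: 5+25+27+11+17 = 85
Fern→Easton→Spruce→Juniper→Pine→Fern: 5+31+27+32+17 = 112
The minimum is 85.
One optimal route: Fern → Juniper → Spruce → Pine → Easton → Fern (or its reverse).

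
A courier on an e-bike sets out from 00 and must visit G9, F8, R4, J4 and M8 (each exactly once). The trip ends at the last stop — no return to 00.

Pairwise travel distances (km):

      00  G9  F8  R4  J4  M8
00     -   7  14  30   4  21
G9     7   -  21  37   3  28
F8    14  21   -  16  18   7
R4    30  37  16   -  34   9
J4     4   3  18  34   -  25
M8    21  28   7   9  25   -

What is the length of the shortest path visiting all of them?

Shortest open route: 44 km.

There are 5! = 120 possible orderings.
00 → G9 → F8 → R4 → J4 → M8: 7+21+16+34+25 = 103
00 → G9 → F8 → R4 → M8 → J4: 7+21+16+9+25 = 78
00 → G9 → F8 → J4 → R4 → M8: 7+21+18+34+9 = 89
00 → G9 → F8 → J4 → M8 → R4: 7+21+18+25+9 = 80
00 → G9 → F8 → M8 → R4 → J4: 7+21+7+9+34 = 78
00 → G9 → F8 → M8 → J4 → R4: 7+21+7+25+34 = 94
00 → G9 → R4 → F8 → J4 → M8: 7+37+16+18+25 = 103
00 → G9 → R4 → F8 → M8 → J4: 7+37+16+7+25 = 92
00 → G9 → R4 → J4 → F8 → M8: 7+37+34+18+7 = 103
00 → G9 → R4 → J4 → M8 → F8: 7+37+34+25+7 = 110
00 → G9 → R4 → M8 → F8 → J4: 7+37+9+7+18 = 78
00 → G9 → R4 → M8 → J4 → F8: 7+37+9+25+18 = 96
00 → G9 → J4 → F8 → R4 → M8: 7+3+18+16+9 = 53
00 → G9 → J4 → F8 → M8 → R4: 7+3+18+7+9 = 44
… (106 more)
The minimum is 44.
One shortest path: 00 → G9 → J4 → F8 → M8 → R4.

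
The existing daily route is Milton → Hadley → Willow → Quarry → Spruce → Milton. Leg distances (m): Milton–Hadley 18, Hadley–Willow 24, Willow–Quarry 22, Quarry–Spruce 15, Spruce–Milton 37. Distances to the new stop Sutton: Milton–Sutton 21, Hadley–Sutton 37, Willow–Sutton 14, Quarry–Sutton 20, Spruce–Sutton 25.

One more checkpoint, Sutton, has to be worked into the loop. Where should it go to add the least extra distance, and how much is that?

+9 m — insert Sutton between Spruce and Milton.

Insertion cost between consecutive stops i–j is d(i,Sutton) + d(Sutton,j) − d(i,j):
  between Milton and Hadley: 21 + 37 − 18 = 40
  between Hadley and Willow: 37 + 14 − 24 = 27
  between Willow and Quarry: 14 + 20 − 22 = 12
  between Quarry and Spruce: 20 + 25 − 15 = 30
  between Spruce and Milton: 25 + 21 − 37 = 9
Cheapest insertion is between Spruce and Milton, adding 9.
New total = 116 + 9 = 125.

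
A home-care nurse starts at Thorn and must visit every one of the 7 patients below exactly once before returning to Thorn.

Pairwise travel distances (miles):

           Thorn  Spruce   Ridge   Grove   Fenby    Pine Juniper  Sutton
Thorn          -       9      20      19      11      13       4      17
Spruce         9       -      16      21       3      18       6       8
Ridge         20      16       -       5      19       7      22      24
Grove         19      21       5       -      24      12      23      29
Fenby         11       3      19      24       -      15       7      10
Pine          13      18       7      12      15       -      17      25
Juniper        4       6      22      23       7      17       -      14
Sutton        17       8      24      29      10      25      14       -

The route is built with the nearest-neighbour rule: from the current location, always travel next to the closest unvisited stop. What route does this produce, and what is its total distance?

Total distance 77 miles via the nearest-neighbour route Thorn → Juniper → Spruce → Fenby → Sutton → Ridge → Grove → Pine → Thorn.

At Thorn the remaining stops are Juniper 4, Spruce 9, Fenby 11, Pine 13, Sutton 17, Grove 19, Ridge 20; go to Juniper.
At Juniper the remaining stops are Spruce 6, Fenby 7, Sutton 14, Pine 17, Ridge 22, Grove 23; go to Spruce.
At Spruce the remaining stops are Fenby 3, Sutton 8, Ridge 16, Pine 18, Grove 21; go to Fenby.
At Fenby the remaining stops are Sutton 10, Pine 15, Ridge 19, Grove 24; go to Sutton.
At Sutton the remaining stops are Ridge 24, Pine 25, Grove 29; go to Ridge.
At Ridge the remaining stops are Grove 5, Pine 7; go to Grove.
At Grove the remaining stops are Pine 12; go to Pine.
Return Pine→Thorn: 13.
Total = 4 + 6 + 3 + 10 + 24 + 5 + 12 + 13 = 77.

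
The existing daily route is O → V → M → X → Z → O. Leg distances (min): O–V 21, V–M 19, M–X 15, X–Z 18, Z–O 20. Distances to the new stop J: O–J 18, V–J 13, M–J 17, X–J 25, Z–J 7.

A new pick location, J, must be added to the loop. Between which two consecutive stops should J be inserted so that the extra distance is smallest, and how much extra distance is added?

Adding 5 min by placing J on the Z–O leg.

Insertion cost between consecutive stops i–j is d(i,J) + d(J,j) − d(i,j):
  between O and V: 18 + 13 − 21 = 10
  between V and M: 13 + 17 − 19 = 11
  between M and X: 17 + 25 − 15 = 27
  between X and Z: 25 + 7 − 18 = 14
  between Z and O: 7 + 18 − 20 = 5
Cheapest insertion is between Z and O, adding 5.
New total = 93 + 5 = 98.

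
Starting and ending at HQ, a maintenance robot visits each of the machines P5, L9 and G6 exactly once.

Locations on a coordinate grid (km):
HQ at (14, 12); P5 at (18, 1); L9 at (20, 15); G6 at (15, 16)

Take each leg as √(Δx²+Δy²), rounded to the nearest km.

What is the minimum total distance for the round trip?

There are 3 distinct closed tours to check (reversals are equivalent).
HQ→P5→L9→G6→HQ: 12+14+5+4 = 35
HQ→P5→G6→L9→HQ: 12+15+5+7 = 39
HQ→L9→P5→G6→HQ: 7+14+15+4 = 40
The minimum is 35.
One optimal route: HQ → P5 → L9 → G6 → HQ (or its reverse).

35 km — the shortest possible round trip.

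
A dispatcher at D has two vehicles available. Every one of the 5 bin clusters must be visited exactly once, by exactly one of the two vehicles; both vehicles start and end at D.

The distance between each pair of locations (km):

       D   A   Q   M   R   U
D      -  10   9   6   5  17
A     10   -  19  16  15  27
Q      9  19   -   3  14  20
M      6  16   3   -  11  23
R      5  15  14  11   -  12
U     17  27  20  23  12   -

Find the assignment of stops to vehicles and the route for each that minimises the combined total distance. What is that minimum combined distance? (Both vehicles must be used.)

66 km — the smallest possible combined total.

Check every non-empty split of the stops between the two vehicles; for each half take its own optimal tour:
  {A} + {Q, M, R, U}: 20 + 46 = 66
  {Q} + {A, M, R, U}: 18 + 66 = 84
  {A, Q} + {M, R, U}: 38 + 46 = 84
  {M} + {A, Q, R, U}: 12 + 66 = 78
  {A, M} + {Q, R, U}: 32 + 46 = 78
  {Q, M} + {A, R, U}: 18 + 54 = 72
  … (15 splits in total)
Best: vehicle 1 D → A → D = 20; vehicle 2 D → M → Q → U → R → D = 46; combined 66.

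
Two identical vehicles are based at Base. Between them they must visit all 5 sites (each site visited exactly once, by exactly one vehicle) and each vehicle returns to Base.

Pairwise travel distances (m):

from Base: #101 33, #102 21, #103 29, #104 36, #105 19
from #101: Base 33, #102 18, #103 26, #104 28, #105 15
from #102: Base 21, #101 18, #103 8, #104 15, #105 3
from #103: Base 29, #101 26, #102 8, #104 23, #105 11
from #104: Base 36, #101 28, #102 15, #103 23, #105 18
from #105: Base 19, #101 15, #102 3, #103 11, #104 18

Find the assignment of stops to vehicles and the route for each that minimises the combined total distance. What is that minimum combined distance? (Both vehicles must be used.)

Minimum combined distance: 151 m.

Check every non-empty split of the stops between the two vehicles; for each half take its own optimal tour:
  {#101} + {#102, #103, #104, #105}: 66 + 89 = 155
  {#102} + {#101, #103, #104, #105}: 42 + 114 = 156
  {#101, #102} + {#103, #104, #105}: 72 + 89 = 161
  {#103} + {#101, #102, #104, #105}: 58 + 98 = 156
  {#101, #103} + {#102, #104, #105}: 88 + 73 = 161
  {#102, #103} + {#101, #104, #105}: 58 + 98 = 156
  … (15 splits in total)
  {#101, #102, #103, #104} + {#105}: 113 + 38 = 151  ← best
Best: vehicle 1 Base → #101 → #104 → #102 → #103 → Base = 113; vehicle 2 Base → #105 → Base = 38; combined 151.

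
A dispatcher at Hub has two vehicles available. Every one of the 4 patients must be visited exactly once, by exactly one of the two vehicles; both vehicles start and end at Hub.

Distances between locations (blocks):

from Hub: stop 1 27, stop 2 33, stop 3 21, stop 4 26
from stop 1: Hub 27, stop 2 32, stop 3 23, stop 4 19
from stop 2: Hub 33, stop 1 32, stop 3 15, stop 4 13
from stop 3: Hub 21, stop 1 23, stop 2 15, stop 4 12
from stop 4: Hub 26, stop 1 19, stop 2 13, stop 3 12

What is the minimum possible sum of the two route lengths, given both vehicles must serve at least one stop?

Try each way of splitting the stops between the two vehicles (each non-empty) and, for each split, find the best tour for each vehicle:
  {stop 1} + {stop 2, stop 3, stop 4}: 54 + 75 = 129
  {stop 2} + {stop 1, stop 3, stop 4}: 66 + 79 = 145
  {stop 1, stop 2} + {stop 3, stop 4}: 92 + 59 = 151
  {stop 3} + {stop 1, stop 2, stop 4}: 42 + 92 = 134
  {stop 1, stop 3} + {stop 2, stop 4}: 71 + 72 = 143
  {stop 2, stop 3} + {stop 1, stop 4}: 69 + 72 = 141
  … (7 splits in total)
Best: vehicle 1 Hub → stop 1 → Hub = 54; vehicle 2 Hub → stop 3 → stop 2 → stop 4 → Hub = 75; combined 129.

Minimum combined distance: 129 blocks.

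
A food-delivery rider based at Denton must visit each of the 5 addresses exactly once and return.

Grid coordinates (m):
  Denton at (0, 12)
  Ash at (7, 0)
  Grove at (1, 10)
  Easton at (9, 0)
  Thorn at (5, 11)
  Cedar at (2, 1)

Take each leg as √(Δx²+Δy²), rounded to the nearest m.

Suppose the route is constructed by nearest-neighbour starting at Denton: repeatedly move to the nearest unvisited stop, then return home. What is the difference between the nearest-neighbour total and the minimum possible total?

Excess over optimum: 3 m.

Denton: Grove=2, Thorn=5, Cedar=11, Ash=14, Easton=15 ⇒ Grove
Grove: Thorn=4, Cedar=9, Ash=12, Easton=13 ⇒ Thorn
Thorn: Cedar=10, Ash=11, Easton=12 ⇒ Cedar
Cedar: Ash=5, Easton=7 ⇒ Ash
Ash: Easton=2 ⇒ Easton
NN route Denton → Grove → Thorn → Cedar → Ash → Easton → Denton costs 38.
Optimal: Denton → Grove → Cedar → Ash → Easton → Thorn → Denton costs 35 (by enumerating all 60 distinct tours).
Excess = 38 − 35 = 3.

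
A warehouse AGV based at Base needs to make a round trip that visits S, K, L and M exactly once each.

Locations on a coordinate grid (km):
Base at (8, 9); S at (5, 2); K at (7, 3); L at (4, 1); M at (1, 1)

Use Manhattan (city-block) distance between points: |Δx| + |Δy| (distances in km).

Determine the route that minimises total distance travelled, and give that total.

There are 12 distinct closed tours to check (reversals are equivalent).
Base → S → K → L → M → Base: 10+3+5+3+15 = 36
Base → S → K → M → L → Base: 10+3+8+3+12 = 36
Base → S → L → K → M → Base: 10+2+5+8+15 = 40
Base → S → L → M → K → Base: 10+2+3+8+7 = 30
Base → S → M → K → L → Base: 10+5+8+5+12 = 40
Base → S → M → L → K → Base: 10+5+3+5+7 = 30
Base → K → S → L → M → Base: 7+3+2+3+15 = 30
Base → K → S → M → L → Base: 7+3+5+3+12 = 30
Base → K → L → S → M → Base: 7+5+2+5+15 = 34
Base → K → M → S → L → Base: 7+8+5+2+12 = 34
Base → L → S → K → M → Base: 12+2+3+8+15 = 40
Base → L → K → S → M → Base: 12+5+3+5+15 = 40
The minimum is 30.
One optimal route: Base → S → L → M → K → Base (or its reverse).

Shortest round trip = 30 km.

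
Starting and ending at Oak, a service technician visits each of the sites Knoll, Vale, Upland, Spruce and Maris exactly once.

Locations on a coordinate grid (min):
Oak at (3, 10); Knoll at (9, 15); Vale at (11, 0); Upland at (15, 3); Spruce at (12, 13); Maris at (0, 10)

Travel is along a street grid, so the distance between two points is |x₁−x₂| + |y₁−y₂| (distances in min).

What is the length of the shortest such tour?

60 min — the shortest possible round trip.

With 5 stops there are 5!/2 = 60 distinct round trips (a route and its reverse cost the same).
Oak → Knoll → Vale → Upland → Spruce → Maris → Oak: 11+17+7+13+15+3 = 66
Oak → Knoll → Vale → Upland → Maris → Spruce → Oak: 11+17+7+22+15+12 = 84
Oak → Knoll → Vale → Spruce → Upland → Maris → Oak: 11+17+14+13+22+3 = 80
Oak → Knoll → Vale → Spruce → Maris → Upland → Oak: 11+17+14+15+22+19 = 98
Oak → Knoll → Vale → Maris → Upland → Spruce → Oak: 11+17+21+22+13+12 = 96
Oak → Knoll → Vale → Maris → Spruce → Upland → Oak: 11+17+21+15+13+19 = 96
Oak → Knoll → Upland → Vale → Spruce → Maris → Oak: 11+18+7+14+15+3 = 68
Oak → Knoll → Upland → Vale → Maris → Spruce → Oak: 11+18+7+21+15+12 = 84
Oak → Knoll → Upland → Spruce → Vale → Maris → Oak: 11+18+13+14+21+3 = 80
Oak → Knoll → Upland → Spruce → Maris → Vale → Oak: 11+18+13+15+21+18 = 96
Oak → Knoll → Upland → Maris → Vale → Spruce → Oak: 11+18+22+21+14+12 = 98
Oak → Knoll → Upland → Maris → Spruce → Vale → Oak: 11+18+22+15+14+18 = 98
Oak → Knoll → Spruce → Vale → Upland → Maris → Oak: 11+5+14+7+22+3 = 62
Oak → Knoll → Spruce → Vale → Maris → Upland → Oak: 11+5+14+21+22+19 = 92
… (46 more)
Oak → Knoll → Spruce → Upland → Vale → Maris → Oak: 11+5+13+7+21+3 = 60  ← best
The minimum is 60.
One optimal route: Oak → Knoll → Spruce → Upland → Vale → Maris → Oak (or its reverse).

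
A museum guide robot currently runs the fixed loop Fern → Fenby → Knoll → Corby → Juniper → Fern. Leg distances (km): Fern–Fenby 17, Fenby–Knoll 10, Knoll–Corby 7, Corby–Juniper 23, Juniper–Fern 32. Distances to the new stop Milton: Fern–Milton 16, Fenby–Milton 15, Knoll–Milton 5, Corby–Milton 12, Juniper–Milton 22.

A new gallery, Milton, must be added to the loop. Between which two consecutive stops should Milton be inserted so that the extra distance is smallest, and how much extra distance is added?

Minimum extra distance: 6 km, inserting Milton between Juniper and Fern.

Insertion cost between consecutive stops i–j is d(i,Milton) + d(Milton,j) − d(i,j):
  between Fern and Fenby: 16 + 15 − 17 = 14
  between Fenby and Knoll: 15 + 5 − 10 = 10
  between Knoll and Corby: 5 + 12 − 7 = 10
  between Corby and Juniper: 12 + 22 − 23 = 11
  between Juniper and Fern: 22 + 16 − 32 = 6
Cheapest insertion is between Juniper and Fern, adding 6.
New total = 89 + 6 = 95.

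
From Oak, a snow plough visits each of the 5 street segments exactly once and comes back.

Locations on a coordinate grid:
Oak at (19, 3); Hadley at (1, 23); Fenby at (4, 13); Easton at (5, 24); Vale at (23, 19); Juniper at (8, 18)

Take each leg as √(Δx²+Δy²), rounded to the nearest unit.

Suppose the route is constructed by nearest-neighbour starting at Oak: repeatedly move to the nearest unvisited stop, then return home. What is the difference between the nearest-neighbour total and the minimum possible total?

Oak: Vale=16, Fenby=18, Juniper=19, Easton=25, Hadley=27 ⇒ Vale
Vale: Juniper=15, Easton=19, Fenby=20, Hadley=22 ⇒ Juniper
Juniper: Fenby=6, Easton=7, Hadley=9 ⇒ Fenby
Fenby: Hadley=10, Easton=11 ⇒ Hadley
Hadley: Easton=4 ⇒ Easton
NN route Oak → Vale → Juniper → Fenby → Hadley → Easton → Oak costs 76.
Optimal: Oak → Fenby → Hadley → Easton → Juniper → Vale → Oak costs 70 (by enumerating all 60 distinct tours).
Excess = 76 − 70 = 6.

The nearest-neighbour route is 6 longer than optimal.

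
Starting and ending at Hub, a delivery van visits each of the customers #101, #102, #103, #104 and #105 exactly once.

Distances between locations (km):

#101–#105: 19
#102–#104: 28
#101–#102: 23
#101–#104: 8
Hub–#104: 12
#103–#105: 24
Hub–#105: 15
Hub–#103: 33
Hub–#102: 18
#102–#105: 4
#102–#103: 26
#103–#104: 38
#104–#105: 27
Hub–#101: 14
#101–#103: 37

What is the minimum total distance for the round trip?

There are 60 distinct closed tours to check (reversals are equivalent).
Hub→#101→#102→#103→#104→#105→Hub: 14+23+26+38+27+15 = 143
Hub→#101→#102→#103→#105→#104→Hub: 14+23+26+24+27+12 = 126
Hub→#101→#102→#104→#103→#105→Hub: 14+23+28+38+24+15 = 142
Hub→#101→#102→#104→#105→#103→Hub: 14+23+28+27+24+33 = 149
Hub→#101→#102→#105→#103→#104→Hub: 14+23+4+24+38+12 = 115
Hub→#101→#102→#105→#104→#103→Hub: 14+23+4+27+38+33 = 139
Hub→#101→#103→#102→#104→#105→Hub: 14+37+26+28+27+15 = 147
Hub→#101→#103→#102→#105→#104→Hub: 14+37+26+4+27+12 = 120
Hub→#101→#103→#104→#102→#105→Hub: 14+37+38+28+4+15 = 136
Hub→#101→#103→#104→#105→#102→Hub: 14+37+38+27+4+18 = 138
Hub→#101→#103→#105→#102→#104→Hub: 14+37+24+4+28+12 = 119
Hub→#101→#103→#105→#104→#102→Hub: 14+37+24+27+28+18 = 148
Hub→#101→#104→#102→#103→#105→Hub: 14+8+28+26+24+15 = 115
Hub→#101→#104→#102→#105→#103→Hub: 14+8+28+4+24+33 = 111
… (46 more)
Hub→#103→#102→#105→#101→#104→Hub: 33+26+4+19+8+12 = 102  ← best
The minimum is 102.
One optimal route: Hub → #103 → #102 → #105 → #101 → #104 → Hub (or its reverse).

Shortest round trip = 102 km.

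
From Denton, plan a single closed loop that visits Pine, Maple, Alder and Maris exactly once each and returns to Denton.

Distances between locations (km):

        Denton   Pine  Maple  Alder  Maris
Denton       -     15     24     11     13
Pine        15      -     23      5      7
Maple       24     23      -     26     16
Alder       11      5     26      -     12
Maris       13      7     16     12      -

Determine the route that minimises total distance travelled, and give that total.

Denton → Pine → Maple → Alder → Maris → Denton: 15+23+26+12+13 = 89
Denton → Pine → Maple → Maris → Alder → Denton: 15+23+16+12+11 = 77
Denton → Pine → Alder → Maple → Maris → Denton: 15+5+26+16+13 = 75
Denton → Pine → Alder → Maris → Maple → Denton: 15+5+12+16+24 = 72
Denton → Pine → Maris → Maple → Alder → Denton: 15+7+16+26+11 = 75
Denton → Pine → Maris → Alder → Maple → Denton: 15+7+12+26+24 = 84
Denton → Maple → Pine → Alder → Maris → Denton: 24+23+5+12+13 = 77
Denton → Maple → Pine → Maris → Alder → Denton: 24+23+7+12+11 = 77
Denton → Maple → Alder → Pine → Maris → Denton: 24+26+5+7+13 = 75
Denton → Maple → Maris → Pine → Alder → Denton: 24+16+7+5+11 = 63
Denton → Alder → Pine → Maple → Maris → Denton: 11+5+23+16+13 = 68
Denton → Alder → Maple → Pine → Maris → Denton: 11+26+23+7+13 = 80
The minimum is 63.
One optimal route: Denton → Maple → Maris → Pine → Alder → Denton (or its reverse).

Minimum total distance: 63 km.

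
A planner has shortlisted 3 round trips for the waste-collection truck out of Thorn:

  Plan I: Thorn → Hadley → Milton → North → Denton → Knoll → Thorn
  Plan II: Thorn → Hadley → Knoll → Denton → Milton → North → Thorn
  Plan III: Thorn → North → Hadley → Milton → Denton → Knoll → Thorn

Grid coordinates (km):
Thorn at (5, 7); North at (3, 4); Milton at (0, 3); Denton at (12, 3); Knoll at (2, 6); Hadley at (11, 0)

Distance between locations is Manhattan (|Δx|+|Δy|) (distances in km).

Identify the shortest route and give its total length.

Shortest is Plan I, total 58 km.

Plan I: 13 + 14 + 4 + 10 + 13 + 4 = 58
Plan II: 13 + 15 + 13 + 12 + 4 + 5 = 62
Plan III: 5 + 12 + 14 + 12 + 13 + 4 = 60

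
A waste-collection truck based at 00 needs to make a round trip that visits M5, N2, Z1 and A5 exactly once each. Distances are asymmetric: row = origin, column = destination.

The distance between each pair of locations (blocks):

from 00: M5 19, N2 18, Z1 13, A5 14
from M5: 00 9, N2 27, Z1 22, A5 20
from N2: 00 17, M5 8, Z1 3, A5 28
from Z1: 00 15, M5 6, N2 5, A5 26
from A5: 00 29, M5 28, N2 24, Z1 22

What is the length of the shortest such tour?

Shortest round trip = 56 blocks.

00 → M5 → N2 → Z1 → A5 → 00: 19+27+3+26+29 = 104
00 → M5 → N2 → A5 → Z1 → 00: 19+27+28+22+15 = 111
00 → M5 → Z1 → N2 → A5 → 00: 19+22+5+28+29 = 103
00 → M5 → Z1 → A5 → N2 → 00: 19+22+26+24+17 = 108
00 → M5 → A5 → N2 → Z1 → 00: 19+20+24+3+15 = 81
00 → M5 → A5 → Z1 → N2 → 00: 19+20+22+5+17 = 83
00 → N2 → M5 → Z1 → A5 → 00: 18+8+22+26+29 = 103
00 → N2 → M5 → A5 → Z1 → 00: 18+8+20+22+15 = 83
00 → N2 → Z1 → M5 → A5 → 00: 18+3+6+20+29 = 76
00 → N2 → Z1 → A5 → M5 → 00: 18+3+26+28+9 = 84
00 → N2 → A5 → M5 → Z1 → 00: 18+28+28+22+15 = 111
00 → N2 → A5 → Z1 → M5 → 00: 18+28+22+6+9 = 83
00 → Z1 → M5 → N2 → A5 → 00: 13+6+27+28+29 = 103
00 → Z1 → M5 → A5 → N2 → 00: 13+6+20+24+17 = 80
… (10 more)
00 → A5 → N2 → Z1 → M5 → 00: 14+24+3+6+9 = 56  ← best
The minimum is 56.
One optimal route: 00 → A5 → N2 → Z1 → M5 → 00.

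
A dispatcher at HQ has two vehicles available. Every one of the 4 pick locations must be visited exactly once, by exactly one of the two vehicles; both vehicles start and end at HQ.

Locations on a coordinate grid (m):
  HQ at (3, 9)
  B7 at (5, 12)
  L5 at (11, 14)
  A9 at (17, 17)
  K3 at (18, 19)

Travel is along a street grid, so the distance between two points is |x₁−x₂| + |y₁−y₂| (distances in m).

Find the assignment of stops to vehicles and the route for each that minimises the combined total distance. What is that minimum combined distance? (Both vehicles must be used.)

60 m — the smallest possible combined total.

Check every non-empty split of the stops between the two vehicles; for each half take its own optimal tour:
  {B7} + {L5, A9, K3}: 10 + 50 = 60
  {L5} + {B7, A9, K3}: 26 + 50 = 76
  {B7, L5} + {A9, K3}: 26 + 50 = 76
  {A9} + {B7, L5, K3}: 44 + 50 = 94
  {B7, A9} + {L5, K3}: 44 + 50 = 94
  {L5, A9} + {B7, K3}: 44 + 50 = 94
  … (7 splits in total)
Best: vehicle 1 HQ → B7 → HQ = 10; vehicle 2 HQ → L5 → A9 → K3 → HQ = 50; combined 60.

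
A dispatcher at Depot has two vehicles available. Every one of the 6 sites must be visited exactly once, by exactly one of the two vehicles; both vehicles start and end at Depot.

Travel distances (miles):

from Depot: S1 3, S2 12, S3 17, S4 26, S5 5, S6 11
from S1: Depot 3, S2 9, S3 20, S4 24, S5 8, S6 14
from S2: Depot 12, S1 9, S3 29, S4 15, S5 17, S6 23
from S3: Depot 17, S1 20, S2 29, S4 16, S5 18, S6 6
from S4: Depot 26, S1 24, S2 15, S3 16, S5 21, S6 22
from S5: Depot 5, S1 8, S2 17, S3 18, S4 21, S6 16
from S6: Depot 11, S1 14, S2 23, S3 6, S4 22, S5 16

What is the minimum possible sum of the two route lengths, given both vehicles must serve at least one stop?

70 miles — the smallest possible combined total.

There are 2^5 − 1 = 31 ways to divide the 6 stops into two non-empty groups. For each, the best each vehicle can do is its own shortest tour through its group:
  {S1} + {S2, S3, S4, S5, S6}: 6 + 70 = 76
  {S2} + {S1, S3, S4, S5, S6}: 24 + 65 = 89
  {S1, S2} + {S3, S4, S5, S6}: 24 + 59 = 83
  {S3} + {S1, S2, S4, S5, S6}: 34 + 70 = 104
  {S1, S3} + {S2, S4, S5, S6}: 40 + 70 = 110
  {S2, S3} + {S1, S4, S5, S6}: 58 + 65 = 123
  … (31 splits in total)
  {S5} + {S1, S2, S3, S4, S6}: 10 + 60 = 70  ← best
Best: vehicle 1 Depot → S5 → Depot = 10; vehicle 2 Depot → S1 → S2 → S4 → S3 → S6 → Depot = 60; combined 70.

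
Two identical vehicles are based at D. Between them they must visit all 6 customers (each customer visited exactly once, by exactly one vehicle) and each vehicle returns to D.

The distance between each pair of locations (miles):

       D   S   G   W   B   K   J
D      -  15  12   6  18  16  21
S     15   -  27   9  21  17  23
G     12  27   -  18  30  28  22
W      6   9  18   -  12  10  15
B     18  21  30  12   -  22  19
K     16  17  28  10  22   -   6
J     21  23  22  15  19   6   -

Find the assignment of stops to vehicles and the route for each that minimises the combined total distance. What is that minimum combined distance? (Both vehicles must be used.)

Minimum combined distance: 99 miles.

Check every non-empty split of the stops between the two vehicles; for each half take its own optimal tour:
  {S} + {G, W, B, K, J}: 30 + 80 = 110
  {G} + {S, W, B, K, J}: 24 + 75 = 99
  {S, G} + {W, B, K, J}: 54 + 59 = 113
  {W} + {S, G, B, K, J}: 12 + 96 = 108
  {S, W} + {G, B, K, J}: 30 + 80 = 110
  {G, W} + {S, B, K, J}: 36 + 75 = 111
  … (31 splits in total)
Best: vehicle 1 D → G → D = 24; vehicle 2 D → S → K → J → B → W → D = 75; combined 99.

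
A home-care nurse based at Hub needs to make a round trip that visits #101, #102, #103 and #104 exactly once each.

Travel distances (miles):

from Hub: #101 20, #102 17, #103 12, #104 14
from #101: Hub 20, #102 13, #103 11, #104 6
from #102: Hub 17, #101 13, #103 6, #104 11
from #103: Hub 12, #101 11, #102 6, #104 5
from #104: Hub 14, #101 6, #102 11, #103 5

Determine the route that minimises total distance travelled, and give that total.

Hub → #101 → #102 → #103 → #104 → Hub: 20+13+6+5+14 = 58
Hub → #101 → #102 → #104 → #103 → Hub: 20+13+11+5+12 = 61
Hub → #101 → #103 → #102 → #104 → Hub: 20+11+6+11+14 = 62
Hub → #101 → #103 → #104 → #102 → Hub: 20+11+5+11+17 = 64
Hub → #101 → #104 → #102 → #103 → Hub: 20+6+11+6+12 = 55
Hub → #101 → #104 → #103 → #102 → Hub: 20+6+5+6+17 = 54
Hub → #102 → #101 → #103 → #104 → Hub: 17+13+11+5+14 = 60
Hub → #102 → #101 → #104 → #103 → Hub: 17+13+6+5+12 = 53
Hub → #102 → #103 → #101 → #104 → Hub: 17+6+11+6+14 = 54
Hub → #102 → #104 → #101 → #103 → Hub: 17+11+6+11+12 = 57
Hub → #103 → #101 → #102 → #104 → Hub: 12+11+13+11+14 = 61
Hub → #103 → #102 → #101 → #104 → Hub: 12+6+13+6+14 = 51
The minimum is 51.
One optimal route: Hub → #103 → #102 → #101 → #104 → Hub (or its reverse).

Shortest round trip = 51 miles.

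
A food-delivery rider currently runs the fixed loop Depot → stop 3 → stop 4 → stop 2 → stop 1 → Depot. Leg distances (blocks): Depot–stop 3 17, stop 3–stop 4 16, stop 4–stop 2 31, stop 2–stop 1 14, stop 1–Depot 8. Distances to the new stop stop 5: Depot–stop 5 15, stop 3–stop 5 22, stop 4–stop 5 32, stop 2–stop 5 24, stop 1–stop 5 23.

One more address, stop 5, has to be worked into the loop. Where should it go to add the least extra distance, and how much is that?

Adding 20 blocks by placing stop 5 on the Depot–stop 3 leg.

Insertion cost between consecutive stops i–j is d(i,stop 5) + d(stop 5,j) − d(i,j):
  between Depot and stop 3: 15 + 22 − 17 = 20
  between stop 3 and stop 4: 22 + 32 − 16 = 38
  between stop 4 and stop 2: 32 + 24 − 31 = 25
  between stop 2 and stop 1: 24 + 23 − 14 = 33
  between stop 1 and Depot: 23 + 15 − 8 = 30
Cheapest insertion is between Depot and stop 3, adding 20.
New total = 86 + 20 = 106.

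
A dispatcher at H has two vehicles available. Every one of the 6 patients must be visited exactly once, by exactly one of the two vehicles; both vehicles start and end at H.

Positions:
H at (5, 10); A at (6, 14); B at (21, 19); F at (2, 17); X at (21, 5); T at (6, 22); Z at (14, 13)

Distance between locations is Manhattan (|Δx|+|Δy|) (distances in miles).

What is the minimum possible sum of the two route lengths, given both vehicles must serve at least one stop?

Minimum combined distance: 88 miles.

Try each way of splitting the stops between the two vehicles (each non-empty) and, for each split, find the best tour for each vehicle:
  {A} + {B, F, X, T, Z}: 10 + 78 = 88
  {B} + {A, F, X, T, Z}: 50 + 72 = 122
  {A, B} + {F, X, T, Z}: 50 + 72 = 122
  {F} + {A, B, X, T, Z}: 20 + 72 = 92
  {A, F} + {B, X, T, Z}: 22 + 72 = 94
  {B, F} + {A, X, T, Z}: 56 + 66 = 122
  … (31 splits in total)
Best: vehicle 1 H → A → H = 10; vehicle 2 H → F → T → B → X → Z → H = 78; combined 88.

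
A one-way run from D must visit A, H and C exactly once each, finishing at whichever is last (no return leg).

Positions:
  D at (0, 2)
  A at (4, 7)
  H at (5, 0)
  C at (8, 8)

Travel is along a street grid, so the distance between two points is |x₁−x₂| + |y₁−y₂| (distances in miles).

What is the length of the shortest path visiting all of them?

Shortest open route: 20 miles.

There are 3! = 6 possible orderings.
D - A - H - C: 9+8+11 = 28
D - A - C - H: 9+5+11 = 25
D - H - A - C: 7+8+5 = 20
D - H - C - A: 7+11+5 = 23
D - C - A - H: 14+5+8 = 27
D - C - H - A: 14+11+8 = 33
The minimum is 20.
One shortest path: D → H → A → C.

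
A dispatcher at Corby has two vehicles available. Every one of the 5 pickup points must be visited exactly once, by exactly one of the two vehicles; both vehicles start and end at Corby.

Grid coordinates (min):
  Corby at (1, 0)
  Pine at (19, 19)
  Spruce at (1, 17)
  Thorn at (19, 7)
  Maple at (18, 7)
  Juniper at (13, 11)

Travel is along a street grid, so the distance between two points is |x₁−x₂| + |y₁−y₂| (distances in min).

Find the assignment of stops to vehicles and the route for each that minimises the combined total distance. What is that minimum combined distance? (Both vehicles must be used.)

There are 2^4 − 1 = 15 ways to divide the 5 stops into two non-empty groups. For each, the best each vehicle can do is its own shortest tour through its group:
  {Pine} + {Spruce, Thorn, Maple, Juniper}: 74 + 70 = 144
  {Spruce} + {Pine, Thorn, Maple, Juniper}: 34 + 74 = 108
  {Pine, Spruce} + {Thorn, Maple, Juniper}: 74 + 58 = 132
  {Thorn} + {Pine, Spruce, Maple, Juniper}: 50 + 82 = 132
  {Pine, Thorn} + {Spruce, Maple, Juniper}: 74 + 68 = 142
  {Spruce, Thorn} + {Pine, Maple, Juniper}: 70 + 74 = 144
  … (15 splits in total)
Best: vehicle 1 Corby → Spruce → Corby = 34; vehicle 2 Corby → Maple → Thorn → Pine → Juniper → Corby = 74; combined 108.

Minimum combined distance: 108 min.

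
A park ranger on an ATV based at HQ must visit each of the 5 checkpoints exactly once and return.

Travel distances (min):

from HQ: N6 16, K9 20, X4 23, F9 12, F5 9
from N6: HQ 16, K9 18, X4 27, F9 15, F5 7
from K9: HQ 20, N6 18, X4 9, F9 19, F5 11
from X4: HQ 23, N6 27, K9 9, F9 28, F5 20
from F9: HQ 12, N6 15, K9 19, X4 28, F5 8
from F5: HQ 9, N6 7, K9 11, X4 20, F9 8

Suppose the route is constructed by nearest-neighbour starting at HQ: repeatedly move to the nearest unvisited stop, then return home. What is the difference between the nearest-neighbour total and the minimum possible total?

Excess over optimum: 5 min.

From HQ: F5=9, F9=12, N6=16, K9=20, X4=23 → choose F5 (9).
From F5: N6=7, F9=8, K9=11, X4=20 → choose N6 (7).
From N6: F9=15, K9=18, X4=27 → choose F9 (15).
From F9: K9=19, X4=28 → choose K9 (19).
From K9: X4=9 → choose X4 (9).
NN route HQ → F5 → N6 → F9 → K9 → X4 → HQ costs 82.
Optimal: HQ → X4 → K9 → N6 → F5 → F9 → HQ costs 77 (by enumerating all 60 distinct tours).
Excess = 82 − 77 = 5.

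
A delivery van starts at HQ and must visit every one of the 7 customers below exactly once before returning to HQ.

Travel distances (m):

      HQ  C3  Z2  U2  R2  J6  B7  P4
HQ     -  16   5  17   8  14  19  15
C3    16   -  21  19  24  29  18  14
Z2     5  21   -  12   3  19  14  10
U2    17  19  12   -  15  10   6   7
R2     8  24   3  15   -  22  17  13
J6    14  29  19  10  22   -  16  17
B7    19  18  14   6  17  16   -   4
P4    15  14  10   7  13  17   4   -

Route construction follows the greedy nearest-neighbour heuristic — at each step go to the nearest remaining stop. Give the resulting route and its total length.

Total distance 86 m via the nearest-neighbour route HQ → Z2 → R2 → P4 → B7 → U2 → J6 → C3 → HQ.

From HQ: distances to unvisited — Z2=5, R2=8, J6=14, P4=15, C3=16, U2=17, B7=19. Nearest is Z2 (5).
From Z2: distances to unvisited — R2=3, P4=10, U2=12, B7=14, J6=19, C3=21. Nearest is R2 (3).
From R2: distances to unvisited — P4=13, U2=15, B7=17, J6=22, C3=24. Nearest is P4 (13).
From P4: distances to unvisited — B7=4, U2=7, C3=14, J6=17. Nearest is B7 (4).
From B7: distances to unvisited — U2=6, J6=16, C3=18. Nearest is U2 (6).
From U2: distances to unvisited — J6=10, C3=19. Nearest is J6 (10).
From J6: distances to unvisited — C3=29. Nearest is C3 (29).
Return C3→HQ: 16.
Total = 5 + 3 + 13 + 4 + 6 + 10 + 29 + 16 = 86.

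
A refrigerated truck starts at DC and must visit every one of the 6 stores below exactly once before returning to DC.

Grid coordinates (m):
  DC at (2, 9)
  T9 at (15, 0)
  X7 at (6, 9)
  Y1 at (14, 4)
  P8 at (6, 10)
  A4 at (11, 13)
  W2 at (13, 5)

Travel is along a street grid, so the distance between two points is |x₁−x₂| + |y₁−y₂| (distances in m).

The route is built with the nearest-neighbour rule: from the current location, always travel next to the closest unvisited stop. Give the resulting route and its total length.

DC → [X7:4 / P8:5 / A4:13 / W2:15 / Y1:17 / T9:22] → X7 (4)
X7 → [P8:1 / A4:9 / W2:11 / Y1:13 / T9:18] → P8 (1)
P8 → [A4:8 / W2:12 / Y1:14 / T9:19] → A4 (8)
A4 → [W2:10 / Y1:12 / T9:17] → W2 (10)
W2 → [Y1:2 / T9:7] → Y1 (2)
Y1 → [T9:5] → T9 (5)
Return T9→DC: 22.
Total = 4 + 1 + 8 + 10 + 2 + 5 + 22 = 52.

Nearest-neighbour total = 52 m; route DC → X7 → P8 → A4 → W2 → Y1 → T9 → DC.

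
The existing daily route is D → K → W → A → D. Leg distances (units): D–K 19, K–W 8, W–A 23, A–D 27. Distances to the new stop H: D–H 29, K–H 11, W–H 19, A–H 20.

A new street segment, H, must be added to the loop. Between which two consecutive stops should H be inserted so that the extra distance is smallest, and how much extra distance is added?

+16 — insert H between W and A.

Insertion cost between consecutive stops i–j is d(i,H) + d(H,j) − d(i,j):
  between D and K: 29 + 11 − 19 = 21
  between K and W: 11 + 19 − 8 = 22
  between W and A: 19 + 20 − 23 = 16
  between A and D: 20 + 29 − 27 = 22
Cheapest insertion is between W and A, adding 16.
New total = 77 + 16 = 93.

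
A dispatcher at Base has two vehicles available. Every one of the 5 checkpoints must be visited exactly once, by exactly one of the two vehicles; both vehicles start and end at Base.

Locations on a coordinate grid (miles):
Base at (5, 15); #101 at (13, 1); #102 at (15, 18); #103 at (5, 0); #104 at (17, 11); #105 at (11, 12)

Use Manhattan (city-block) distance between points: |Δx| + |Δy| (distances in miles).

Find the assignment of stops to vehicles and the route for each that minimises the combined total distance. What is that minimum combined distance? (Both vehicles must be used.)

Try each way of splitting the stops between the two vehicles (each non-empty) and, for each split, find the best tour for each vehicle:
  {#101} + {#102, #103, #104, #105}: 44 + 62 = 106
  {#102} + {#101, #103, #104, #105}: 26 + 54 = 80
  {#101, #102} + {#103, #104, #105}: 54 + 54 = 108
  {#103} + {#101, #102, #104, #105}: 30 + 58 = 88
  {#101, #103} + {#102, #104, #105}: 46 + 38 = 84
  {#102, #103} + {#101, #104, #105}: 56 + 52 = 108
  … (15 splits in total)
  {#101, #102, #103, #104} + {#105}: 60 + 18 = 78  ← best
Best: vehicle 1 Base → #102 → #104 → #101 → #103 → Base = 60; vehicle 2 Base → #105 → Base = 18; combined 78.

78 miles — the smallest possible combined total.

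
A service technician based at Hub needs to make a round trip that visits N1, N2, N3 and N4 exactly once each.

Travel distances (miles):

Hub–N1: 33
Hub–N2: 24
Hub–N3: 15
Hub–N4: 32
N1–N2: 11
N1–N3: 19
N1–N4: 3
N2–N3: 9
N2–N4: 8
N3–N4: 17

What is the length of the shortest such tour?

There are 12 distinct closed tours to check (reversals are equivalent).
Hub-N1-N2-N3-N4-Hub: 33+11+9+17+32 = 102
Hub-N1-N2-N4-N3-Hub: 33+11+8+17+15 = 84
Hub-N1-N3-N2-N4-Hub: 33+19+9+8+32 = 101
Hub-N1-N3-N4-N2-Hub: 33+19+17+8+24 = 101
Hub-N1-N4-N2-N3-Hub: 33+3+8+9+15 = 68
Hub-N1-N4-N3-N2-Hub: 33+3+17+9+24 = 86
Hub-N2-N1-N3-N4-Hub: 24+11+19+17+32 = 103
Hub-N2-N1-N4-N3-Hub: 24+11+3+17+15 = 70
Hub-N2-N3-N1-N4-Hub: 24+9+19+3+32 = 87
Hub-N2-N4-N1-N3-Hub: 24+8+3+19+15 = 69
Hub-N3-N1-N2-N4-Hub: 15+19+11+8+32 = 85
Hub-N3-N2-N1-N4-Hub: 15+9+11+3+32 = 70
The minimum is 68.
One optimal route: Hub → N1 → N4 → N2 → N3 → Hub (or its reverse).

Shortest round trip = 68 miles.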